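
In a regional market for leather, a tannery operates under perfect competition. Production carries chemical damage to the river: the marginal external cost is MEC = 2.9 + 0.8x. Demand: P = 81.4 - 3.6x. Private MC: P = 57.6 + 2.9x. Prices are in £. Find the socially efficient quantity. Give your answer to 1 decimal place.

Social marginal cost = private MC + MEC = 60.5 + 3.7x.
Set SMC = demand: 60.5 + 3.7x = 81.4 - 3.6x → x* = 2.8630.

x* = 2.9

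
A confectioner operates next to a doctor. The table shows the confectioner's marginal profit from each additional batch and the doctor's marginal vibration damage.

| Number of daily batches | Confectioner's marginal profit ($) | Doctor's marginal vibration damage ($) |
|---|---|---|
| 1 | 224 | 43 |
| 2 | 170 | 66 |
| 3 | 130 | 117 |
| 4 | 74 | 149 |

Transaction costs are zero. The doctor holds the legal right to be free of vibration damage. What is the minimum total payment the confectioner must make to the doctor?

Efficient level: marginal profit ≥ marginal vibration damage through level 3, so k* = 3.
With the doctor holding the right, the confectioner must at least compensate total damage at k*: 43 + 66 + 117 = 226.

$226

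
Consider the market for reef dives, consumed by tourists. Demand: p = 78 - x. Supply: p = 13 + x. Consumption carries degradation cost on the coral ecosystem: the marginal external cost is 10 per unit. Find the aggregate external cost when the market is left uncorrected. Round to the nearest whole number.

Market equilibrium (private): 13 + x = 78 - x → x_m = 32.5000.
Total external cost = MEC × x_m = 10 × 32.5000 = 325.0000.

325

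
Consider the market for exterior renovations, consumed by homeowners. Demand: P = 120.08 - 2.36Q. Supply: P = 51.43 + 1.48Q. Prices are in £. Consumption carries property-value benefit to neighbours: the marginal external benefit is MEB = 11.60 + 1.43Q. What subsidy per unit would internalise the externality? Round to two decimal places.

Social marginal benefit = demand + MEB = 131.68 - 0.93Q.
Set SMB = MC: 131.68 - 0.93Q = 51.43 + 1.48Q → Q* = 33.2988.
The Pigouvian subsidy equals MEB at Q*: 11.60 + 1.43×33.2988 = 59.2173.

subsidy = £59.22 per unit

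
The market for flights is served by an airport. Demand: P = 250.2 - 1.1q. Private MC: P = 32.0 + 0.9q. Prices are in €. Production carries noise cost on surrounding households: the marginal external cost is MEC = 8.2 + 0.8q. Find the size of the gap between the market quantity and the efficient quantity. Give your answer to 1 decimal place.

34.1 units

Market equilibrium (private): 32.0 + 0.9q = 250.2 - 1.1q → q_m = 109.1000.
Social marginal cost = private MC + MEC = 40.2 + 1.7q.
Set SMC = demand: 40.2 + 1.7q = 250.2 - 1.1q → q* = 75.0000.
Gap = |109.1000 − 75.0000| = 34.1000.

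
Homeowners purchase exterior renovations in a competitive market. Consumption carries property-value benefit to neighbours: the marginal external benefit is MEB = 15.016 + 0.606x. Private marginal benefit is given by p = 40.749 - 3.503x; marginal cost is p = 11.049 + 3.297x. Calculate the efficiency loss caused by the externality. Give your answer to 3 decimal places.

Market equilibrium (private): 11.049 + 3.297x = 40.749 - 3.503x → x_m = 4.3676.
Social marginal benefit = demand + MEB = 55.765 - 2.897x.
Set SMB = MC: 55.765 - 2.897x = 11.049 + 3.297x → x* = 7.2192.
Height of the DWL triangle at x_m is SMB(x_m) − MC(x_m) = MEB(x_m) = 17.6628.
DWL = ½ × 2.8516 × 17.6628 = 25.1836.

DWL = 25.184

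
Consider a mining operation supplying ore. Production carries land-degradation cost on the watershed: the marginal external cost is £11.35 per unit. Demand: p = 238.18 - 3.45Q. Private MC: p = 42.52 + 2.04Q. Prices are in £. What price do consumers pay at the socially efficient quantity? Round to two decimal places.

Social marginal cost = private MC + MEC = 53.87 + 2.04Q.
Set SMC = demand: 53.87 + 2.04Q = 238.18 - 3.45Q → Q* = 33.5719.
Consumer price on the demand curve at Q*: 238.18 − 3.45×33.5719 = 122.3569.

P = £122.36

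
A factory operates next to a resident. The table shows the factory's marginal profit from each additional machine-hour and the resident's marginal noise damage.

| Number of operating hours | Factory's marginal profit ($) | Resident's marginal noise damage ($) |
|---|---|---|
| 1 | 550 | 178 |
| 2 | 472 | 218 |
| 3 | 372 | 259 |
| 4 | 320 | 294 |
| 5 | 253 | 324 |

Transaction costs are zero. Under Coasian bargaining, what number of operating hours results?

4

Bargaining reaches the level where marginal profit last exceeds marginal noise damage.
That holds through level 4 (320 ≥ 294) but not at 5 (253 < 324).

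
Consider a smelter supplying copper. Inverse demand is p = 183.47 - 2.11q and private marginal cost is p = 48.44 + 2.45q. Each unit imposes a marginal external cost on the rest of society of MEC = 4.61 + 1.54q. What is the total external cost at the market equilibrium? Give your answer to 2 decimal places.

Market equilibrium (private): 48.44 + 2.45q = 183.47 - 2.11q → q_m = 29.6118.
Total external cost = ∫₀^{q_m} (4.61 + 1.54q) dq = 4.61×29.6118 + ½×1.54×29.6118² = 811.6916.

811.69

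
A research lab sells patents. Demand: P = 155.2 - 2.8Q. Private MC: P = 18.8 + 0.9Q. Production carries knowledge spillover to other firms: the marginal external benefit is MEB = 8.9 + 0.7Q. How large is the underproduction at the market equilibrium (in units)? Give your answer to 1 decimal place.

11.6 units

Market equilibrium (private): 18.8 + 0.9Q = 155.2 - 2.8Q → Q_m = 36.8649.
Social marginal cost = private MC − MEB = 9.9 + 0.2Q.
Set SMC = demand: 9.9 + 0.2Q = 155.2 - 2.8Q → Q* = 48.4333.
Gap = |36.8649 − 48.4333| = 11.5684.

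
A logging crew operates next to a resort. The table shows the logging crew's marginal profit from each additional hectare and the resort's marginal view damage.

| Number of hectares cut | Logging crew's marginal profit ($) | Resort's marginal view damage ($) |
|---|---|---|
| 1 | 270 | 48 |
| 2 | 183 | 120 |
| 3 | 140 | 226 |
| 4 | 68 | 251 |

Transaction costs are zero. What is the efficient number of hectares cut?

Bargaining reaches the level where marginal profit last exceeds marginal view damage.
That holds through level 2 (183 ≥ 120) but not at 3 (140 < 226).

2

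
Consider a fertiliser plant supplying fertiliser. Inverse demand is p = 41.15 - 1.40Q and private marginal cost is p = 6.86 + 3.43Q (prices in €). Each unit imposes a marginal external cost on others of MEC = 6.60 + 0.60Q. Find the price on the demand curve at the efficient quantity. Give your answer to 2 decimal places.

P = €34.01

Social marginal cost = private MC + MEC = 13.46 + 4.03Q.
Set SMC = demand: 13.46 + 4.03Q = 41.15 - 1.40Q → Q* = 5.0994.
Consumer price on the demand curve at Q*: 41.15 − 1.40×5.0994 = 34.0108.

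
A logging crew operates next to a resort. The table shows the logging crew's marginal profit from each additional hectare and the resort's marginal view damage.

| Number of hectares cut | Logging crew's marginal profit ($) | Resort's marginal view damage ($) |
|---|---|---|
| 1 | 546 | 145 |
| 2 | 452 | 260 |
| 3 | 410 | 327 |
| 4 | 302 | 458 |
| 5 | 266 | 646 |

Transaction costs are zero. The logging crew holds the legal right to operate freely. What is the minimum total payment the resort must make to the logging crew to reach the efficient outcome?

Left alone the logging crew would choose level 5 (marginal profit stays positive).
Efficient level: k* = 3 (marginal profit ≥ marginal view damage through 3).
The resort must at least cover the logging crew's forgone profit from cutting 5→3: 302 + 266 = 568.

$568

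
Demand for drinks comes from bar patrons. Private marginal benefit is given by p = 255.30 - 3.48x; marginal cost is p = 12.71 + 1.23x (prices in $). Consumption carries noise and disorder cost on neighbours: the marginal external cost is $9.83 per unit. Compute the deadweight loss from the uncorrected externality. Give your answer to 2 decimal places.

DWL = $10.26

Market equilibrium (private): 12.71 + 1.23x = 255.30 - 3.48x → x_m = 51.5053.
Social marginal benefit = demand − MEC = 245.47 - 3.48x.
Set SMB = MC: 245.47 - 3.48x = 12.71 + 1.23x → x* = 49.4183.
Between x* and x_m the wedge MC − SMB runs linearly from 0 to MEC(x_m), so the loss is a triangle.
DWL = ½ × 2.0870 × 9.8300 = 10.2576.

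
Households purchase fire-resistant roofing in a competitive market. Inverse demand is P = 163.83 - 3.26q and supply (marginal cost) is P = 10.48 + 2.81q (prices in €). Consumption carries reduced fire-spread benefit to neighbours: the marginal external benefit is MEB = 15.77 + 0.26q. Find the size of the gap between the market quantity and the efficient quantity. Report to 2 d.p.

Market equilibrium (private): 10.48 + 2.81q = 163.83 - 3.26q → q_m = 25.2636.
Social marginal benefit = demand + MEB = 179.60 - 3.00q.
Set SMB = MC: 179.60 - 3.00q = 10.48 + 2.81q → q* = 29.1084.
Gap = |25.2636 − 29.1084| = 3.8448.

3.84 units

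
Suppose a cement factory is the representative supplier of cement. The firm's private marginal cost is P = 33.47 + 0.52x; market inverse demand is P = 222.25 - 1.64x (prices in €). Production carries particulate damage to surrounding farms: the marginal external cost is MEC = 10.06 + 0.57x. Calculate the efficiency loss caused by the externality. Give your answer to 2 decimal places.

Market equilibrium (private): 33.47 + 0.52x = 222.25 - 1.64x → x_m = 87.3981.
Social marginal cost = private MC + MEC = 43.53 + 1.09x.
Set SMC = demand: 43.53 + 1.09x = 222.25 - 1.64x → x* = 65.4652.
Between x* and x_m the wedge SMC − demand runs linearly from 0 to MEC(x_m), so the loss is a triangle.
DWL = ½ × 21.9329 × 59.8769 = 656.6370.

DWL = €656.64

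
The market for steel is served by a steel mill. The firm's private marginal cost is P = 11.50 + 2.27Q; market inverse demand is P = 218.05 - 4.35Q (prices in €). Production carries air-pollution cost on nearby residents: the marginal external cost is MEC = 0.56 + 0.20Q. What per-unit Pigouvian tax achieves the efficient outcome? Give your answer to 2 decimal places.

tax = €6.60 per unit

Social marginal cost = private MC + MEC = 12.06 + 2.47Q.
Set SMC = demand: 12.06 + 2.47Q = 218.05 - 4.35Q → Q* = 30.2038.
The Pigouvian tax equals MEC at Q*: 0.56 + 0.20×30.2038 = 6.6008.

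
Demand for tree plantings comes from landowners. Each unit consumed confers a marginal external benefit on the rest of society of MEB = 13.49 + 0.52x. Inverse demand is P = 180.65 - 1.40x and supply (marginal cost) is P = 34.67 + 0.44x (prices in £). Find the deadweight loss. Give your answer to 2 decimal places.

DWL = £1135.24

Market equilibrium (private): 34.67 + 0.44x = 180.65 - 1.40x → x_m = 79.3370.
Social marginal benefit = demand + MEB = 194.14 - 0.88x.
Set SMB = MC: 194.14 - 0.88x = 34.67 + 0.44x → x* = 120.8106.
Between x* and x_m the wedge SMB − MC runs linearly from 0 to MEB(x_m), so the loss is a triangle.
DWL = ½ × 41.4736 × 54.7452 = 1135.2403.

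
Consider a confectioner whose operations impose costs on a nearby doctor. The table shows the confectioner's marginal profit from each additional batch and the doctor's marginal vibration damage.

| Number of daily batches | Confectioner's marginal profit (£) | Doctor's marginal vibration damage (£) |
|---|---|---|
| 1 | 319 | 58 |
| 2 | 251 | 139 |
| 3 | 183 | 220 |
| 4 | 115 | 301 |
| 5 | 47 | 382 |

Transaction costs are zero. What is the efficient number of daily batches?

Bargaining reaches the level where marginal profit last exceeds marginal vibration damage.
That holds through level 2 (251 ≥ 139) but not at 3 (183 < 220).

2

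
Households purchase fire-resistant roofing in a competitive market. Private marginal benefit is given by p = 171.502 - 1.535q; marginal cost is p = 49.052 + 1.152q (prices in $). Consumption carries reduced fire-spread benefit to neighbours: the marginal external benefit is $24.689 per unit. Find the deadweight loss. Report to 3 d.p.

DWL = $113.425

Market equilibrium (private): 49.052 + 1.152q = 171.502 - 1.535q → q_m = 45.5713.
Social marginal benefit = demand + MEB = 196.191 - 1.535q.
Set SMB = MC: 196.191 - 1.535q = 49.052 + 1.152q → q* = 54.7596.
The loss is the area between SMB and MC from q* to q_m; with linear curves that's a triangle of height MEB(q_m).
DWL = ½ × 9.1883 × 24.6890 = 113.4250.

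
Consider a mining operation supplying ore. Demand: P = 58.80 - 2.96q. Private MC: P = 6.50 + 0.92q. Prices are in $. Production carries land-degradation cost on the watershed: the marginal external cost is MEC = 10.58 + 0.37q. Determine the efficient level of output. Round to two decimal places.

Social marginal cost = private MC + MEC = 17.08 + 1.29q.
Set SMC = demand: 17.08 + 1.29q = 58.80 - 2.96q → q* = 9.8165.

q* = 9.82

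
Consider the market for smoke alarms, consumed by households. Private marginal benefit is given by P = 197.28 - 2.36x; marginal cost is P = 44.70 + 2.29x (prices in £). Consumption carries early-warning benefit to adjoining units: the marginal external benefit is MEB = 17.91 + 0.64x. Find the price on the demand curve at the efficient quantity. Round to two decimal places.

P = £96.94

Social marginal benefit = demand + MEB = 215.19 - 1.72x.
Set SMB = MC: 215.19 - 1.72x = 44.70 + 2.29x → x* = 42.5162.
Consumer price on the demand curve at x*: 197.28 − 2.36×42.5162 = 96.9418.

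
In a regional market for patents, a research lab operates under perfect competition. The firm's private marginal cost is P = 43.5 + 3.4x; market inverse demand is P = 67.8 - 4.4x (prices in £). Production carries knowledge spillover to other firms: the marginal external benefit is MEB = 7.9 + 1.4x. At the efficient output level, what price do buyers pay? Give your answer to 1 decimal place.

P = £45.7

Social marginal cost = private MC − MEB = 35.6 + 2.0x.
Set SMC = demand: 35.6 + 2.0x = 67.8 - 4.4x → x* = 5.0313.
Consumer price on the demand curve at x*: 67.8 − 4.4×5.0313 = 45.6623.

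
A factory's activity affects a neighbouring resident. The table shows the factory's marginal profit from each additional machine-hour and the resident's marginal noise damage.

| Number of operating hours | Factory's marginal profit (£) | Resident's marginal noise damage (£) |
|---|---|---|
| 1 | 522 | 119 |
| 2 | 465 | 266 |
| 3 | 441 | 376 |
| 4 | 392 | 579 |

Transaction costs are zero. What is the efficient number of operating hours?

Bargaining reaches the level where marginal profit last exceeds marginal noise damage.
That holds through level 3 (441 ≥ 376) but not at 4 (392 < 579).

3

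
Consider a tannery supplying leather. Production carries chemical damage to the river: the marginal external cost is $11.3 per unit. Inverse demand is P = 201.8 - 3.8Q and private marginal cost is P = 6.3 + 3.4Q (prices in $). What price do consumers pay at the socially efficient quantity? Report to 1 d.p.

P = $104.6

Social marginal cost = private MC + MEC = 17.6 + 3.4Q.
Set SMC = demand: 17.6 + 3.4Q = 201.8 - 3.8Q → Q* = 25.5833.
Consumer price on the demand curve at Q*: 201.8 − 3.8×25.5833 = 104.5835.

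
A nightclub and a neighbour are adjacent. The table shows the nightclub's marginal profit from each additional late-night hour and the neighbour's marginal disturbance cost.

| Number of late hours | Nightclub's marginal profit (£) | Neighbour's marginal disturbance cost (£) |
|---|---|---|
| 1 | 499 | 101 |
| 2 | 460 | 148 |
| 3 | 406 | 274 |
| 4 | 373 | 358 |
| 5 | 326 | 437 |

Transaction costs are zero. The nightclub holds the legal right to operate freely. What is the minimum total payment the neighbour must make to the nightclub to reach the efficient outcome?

Left alone the nightclub would choose level 5 (marginal profit stays positive).
Efficient level: k* = 4 (marginal profit ≥ marginal disturbance cost through 4).
The neighbour must at least cover the nightclub's forgone profit from cutting 5→4: 326 = 326.

£326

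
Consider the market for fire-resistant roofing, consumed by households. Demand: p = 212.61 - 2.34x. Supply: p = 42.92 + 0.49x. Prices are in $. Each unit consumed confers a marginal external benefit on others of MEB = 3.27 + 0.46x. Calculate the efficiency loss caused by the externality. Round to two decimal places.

DWL = $200.81

Market equilibrium (private): 42.92 + 0.49x = 212.61 - 2.34x → x_m = 59.9611.
Social marginal benefit = demand + MEB = 215.88 - 1.88x.
Set SMB = MC: 215.88 - 1.88x = 42.92 + 0.49x → x* = 72.9789.
Height of the DWL triangle at x_m is SMB(x_m) − MC(x_m) = MEB(x_m) = 30.8521.
DWL = ½ × 13.0178 × 30.8521 = 200.8132.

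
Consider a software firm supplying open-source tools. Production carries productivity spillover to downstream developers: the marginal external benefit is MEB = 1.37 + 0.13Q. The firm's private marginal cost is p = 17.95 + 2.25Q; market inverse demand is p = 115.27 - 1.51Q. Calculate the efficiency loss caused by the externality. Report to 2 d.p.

Market equilibrium (private): 17.95 + 2.25Q = 115.27 - 1.51Q → Q_m = 25.8830.
Social marginal cost = private MC − MEB = 16.58 + 2.12Q.
Set SMC = demand: 16.58 + 2.12Q = 115.27 - 1.51Q → Q* = 27.1873.
Between Q* and Q_m the wedge demand − SMC runs linearly from 0 to MEB(Q_m), so the loss is a triangle.
DWL = ½ × 1.3043 × 4.7348 = 3.0878.

DWL = 3.09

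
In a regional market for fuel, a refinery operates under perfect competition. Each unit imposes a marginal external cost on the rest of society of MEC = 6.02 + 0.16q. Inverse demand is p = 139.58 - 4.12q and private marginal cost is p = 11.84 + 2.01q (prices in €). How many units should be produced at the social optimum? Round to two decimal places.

q* = 19.35

Social marginal cost = private MC + MEC = 17.86 + 2.17q.
Set SMC = demand: 17.86 + 2.17q = 139.58 - 4.12q → q* = 19.3514.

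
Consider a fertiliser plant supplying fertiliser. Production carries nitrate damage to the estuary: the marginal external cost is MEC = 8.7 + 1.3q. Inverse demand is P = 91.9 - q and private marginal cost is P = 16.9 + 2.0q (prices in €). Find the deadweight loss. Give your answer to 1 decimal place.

Market equilibrium (private): 16.9 + 2.0q = 91.9 - q → q_m = 25.0000.
Social marginal cost = private MC + MEC = 25.6 + 3.3q.
Set SMC = demand: 25.6 + 3.3q = 91.9 - q → q* = 15.4186.
The welfare-loss triangle has base |q_m − q*| and height MEC(q_m) (the vertical gap between SMC and demand is zero at q* and MEC at q_m).
DWL = ½ × 9.5814 × 41.2000 = 197.3768.

DWL = €197.4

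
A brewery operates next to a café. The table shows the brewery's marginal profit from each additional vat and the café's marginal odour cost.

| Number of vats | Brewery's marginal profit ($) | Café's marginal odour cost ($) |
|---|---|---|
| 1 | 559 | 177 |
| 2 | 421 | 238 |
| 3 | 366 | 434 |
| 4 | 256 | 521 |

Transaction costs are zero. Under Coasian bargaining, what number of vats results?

Bargaining reaches the level where marginal profit last exceeds marginal odour cost.
That holds through level 2 (421 ≥ 238) but not at 3 (366 < 434).

2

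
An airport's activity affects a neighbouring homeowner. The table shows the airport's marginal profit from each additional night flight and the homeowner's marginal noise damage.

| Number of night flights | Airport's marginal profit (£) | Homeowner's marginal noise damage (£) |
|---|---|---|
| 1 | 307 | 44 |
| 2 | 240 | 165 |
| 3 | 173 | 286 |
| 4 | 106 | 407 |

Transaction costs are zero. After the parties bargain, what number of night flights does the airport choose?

Bargaining reaches the level where marginal profit last exceeds marginal noise damage.
That holds through level 2 (240 ≥ 165) but not at 3 (173 < 286).

2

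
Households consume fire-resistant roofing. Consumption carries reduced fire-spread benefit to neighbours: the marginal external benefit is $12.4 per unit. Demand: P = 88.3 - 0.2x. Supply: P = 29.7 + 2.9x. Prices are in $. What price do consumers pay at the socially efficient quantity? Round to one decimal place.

P = $83.7

Social marginal benefit = demand + MEB = 100.7 - 0.2x.
Set SMB = MC: 100.7 - 0.2x = 29.7 + 2.9x → x* = 22.9032.
Consumer price on the demand curve at x*: 88.3 − 0.2×22.9032 = 83.7194.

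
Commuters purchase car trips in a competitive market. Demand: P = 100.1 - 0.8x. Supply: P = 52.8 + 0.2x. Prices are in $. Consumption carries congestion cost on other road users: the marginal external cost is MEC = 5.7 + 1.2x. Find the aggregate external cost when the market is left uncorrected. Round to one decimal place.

$1612.0

Market equilibrium (private): 52.8 + 0.2x = 100.1 - 0.8x → x_m = 47.3000.
Total external cost = ∫₀^{x_m} (5.7 + 1.2x) dx = 5.7×47.3000 + ½×1.2×47.3000² = 1611.9840.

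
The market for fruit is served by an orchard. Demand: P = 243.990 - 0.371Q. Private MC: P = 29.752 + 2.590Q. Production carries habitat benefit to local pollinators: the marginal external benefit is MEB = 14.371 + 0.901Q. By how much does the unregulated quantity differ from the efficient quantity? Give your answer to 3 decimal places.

Market equilibrium (private): 29.752 + 2.590Q = 243.990 - 0.371Q → Q_m = 72.3533.
Social marginal cost = private MC − MEB = 15.381 + 1.689Q.
Set SMC = demand: 15.381 + 1.689Q = 243.990 - 0.371Q → Q* = 110.9752.
Gap = |72.3533 − 110.9752| = 38.6219.

38.622 units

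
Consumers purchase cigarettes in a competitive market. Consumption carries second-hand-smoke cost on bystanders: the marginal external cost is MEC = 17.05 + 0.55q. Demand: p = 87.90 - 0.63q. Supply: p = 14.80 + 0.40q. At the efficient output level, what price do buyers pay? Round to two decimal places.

P = 65.55

Social marginal benefit = demand − MEC = 70.85 - 1.18q.
Set SMB = MC: 70.85 - 1.18q = 14.80 + 0.40q → q* = 35.4747.
Consumer price on the demand curve at q*: 87.90 − 0.63×35.4747 = 65.5509.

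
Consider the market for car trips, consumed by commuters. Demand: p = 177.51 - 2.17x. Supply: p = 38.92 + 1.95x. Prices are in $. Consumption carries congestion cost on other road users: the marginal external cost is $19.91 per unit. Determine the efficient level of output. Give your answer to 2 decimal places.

Social marginal benefit = demand − MEC = 157.60 - 2.17x.
Set SMB = MC: 157.60 - 2.17x = 38.92 + 1.95x → x* = 28.8058.

x* = 28.81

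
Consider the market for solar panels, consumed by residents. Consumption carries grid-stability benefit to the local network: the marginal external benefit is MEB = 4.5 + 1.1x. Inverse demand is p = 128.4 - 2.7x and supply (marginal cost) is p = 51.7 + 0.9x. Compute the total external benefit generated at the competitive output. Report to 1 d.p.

Market equilibrium (private): 51.7 + 0.9x = 128.4 - 2.7x → x_m = 21.3056.
Total external benefit = ∫₀^{x_m} (4.5 + 1.1x) dx = 4.5×21.3056 + ½×1.1×21.3056² = 345.5359.

345.5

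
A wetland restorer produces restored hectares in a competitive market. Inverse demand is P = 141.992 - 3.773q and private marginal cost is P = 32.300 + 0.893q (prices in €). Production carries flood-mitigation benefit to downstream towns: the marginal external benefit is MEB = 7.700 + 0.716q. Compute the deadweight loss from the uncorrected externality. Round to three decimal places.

DWL = €76.181

Market equilibrium (private): 32.300 + 0.893q = 141.992 - 3.773q → q_m = 23.5088.
Social marginal cost = private MC − MEB = 24.600 + 0.177q.
Set SMC = demand: 24.600 + 0.177q = 141.992 - 3.773q → q* = 29.7195.
Between q* and q_m the wedge demand − SMC runs linearly from 0 to MEB(q_m), so the loss is a triangle.
DWL = ½ × 6.2107 × 24.5323 = 76.1814.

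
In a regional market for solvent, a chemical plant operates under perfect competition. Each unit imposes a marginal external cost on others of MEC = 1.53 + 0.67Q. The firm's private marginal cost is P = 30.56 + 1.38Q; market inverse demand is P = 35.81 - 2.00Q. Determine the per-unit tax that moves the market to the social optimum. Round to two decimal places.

Social marginal cost = private MC + MEC = 32.09 + 2.05Q.
Set SMC = demand: 32.09 + 2.05Q = 35.81 - 2.00Q → Q* = 0.9185.
The Pigouvian tax equals MEC at Q*: 1.53 + 0.67×0.9185 = 2.1454.

tax = 2.15 per unit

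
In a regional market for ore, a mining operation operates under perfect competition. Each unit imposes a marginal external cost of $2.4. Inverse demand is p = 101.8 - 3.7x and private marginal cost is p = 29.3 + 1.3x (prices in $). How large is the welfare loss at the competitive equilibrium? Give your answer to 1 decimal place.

Market equilibrium (private): 29.3 + 1.3x = 101.8 - 3.7x → x_m = 14.5000.
Social marginal cost = private MC + MEC = 31.7 + 1.3x.
Set SMC = demand: 31.7 + 1.3x = 101.8 - 3.7x → x* = 14.0200.
Between x* and x_m the wedge SMC − demand runs linearly from 0 to MEC(x_m), so the loss is a triangle.
DWL = ½ × 0.4800 × 2.4000 = 0.5760.

DWL = $0.6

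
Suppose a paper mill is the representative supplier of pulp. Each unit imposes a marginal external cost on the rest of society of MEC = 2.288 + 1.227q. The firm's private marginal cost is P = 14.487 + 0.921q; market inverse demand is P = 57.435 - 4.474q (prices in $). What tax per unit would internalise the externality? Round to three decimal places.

Social marginal cost = private MC + MEC = 16.775 + 2.148q.
Set SMC = demand: 16.775 + 2.148q = 57.435 - 4.474q → q* = 6.1401.
The Pigouvian tax equals MEC at q*: 2.288 + 1.227×6.1401 = 9.8219.

tax = $9.822 per unit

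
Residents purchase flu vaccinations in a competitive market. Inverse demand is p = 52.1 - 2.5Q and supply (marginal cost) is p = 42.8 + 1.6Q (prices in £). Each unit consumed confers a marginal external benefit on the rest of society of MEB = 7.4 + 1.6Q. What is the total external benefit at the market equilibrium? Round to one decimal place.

£20.9

Market equilibrium (private): 42.8 + 1.6Q = 52.1 - 2.5Q → Q_m = 2.2683.
Total external benefit = ∫₀^{Q_m} (7.4 + 1.6Q) dQ = 7.4×2.2683 + ½×1.6×2.2683² = 20.9016.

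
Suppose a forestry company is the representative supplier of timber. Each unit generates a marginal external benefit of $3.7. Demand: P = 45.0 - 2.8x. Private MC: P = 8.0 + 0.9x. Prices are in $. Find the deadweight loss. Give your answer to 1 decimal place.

DWL = $1.9

Market equilibrium (private): 8.0 + 0.9x = 45.0 - 2.8x → x_m = 10.0000.
Social marginal cost = private MC − MEB = 4.3 + 0.9x.
Set SMC = demand: 4.3 + 0.9x = 45.0 - 2.8x → x* = 11.0000.
The loss is the area between SMC and demand from x* to x_m; with linear curves that's a triangle of height MEB(x_m).
DWL = ½ × 1.0000 × 3.7000 = 1.8500.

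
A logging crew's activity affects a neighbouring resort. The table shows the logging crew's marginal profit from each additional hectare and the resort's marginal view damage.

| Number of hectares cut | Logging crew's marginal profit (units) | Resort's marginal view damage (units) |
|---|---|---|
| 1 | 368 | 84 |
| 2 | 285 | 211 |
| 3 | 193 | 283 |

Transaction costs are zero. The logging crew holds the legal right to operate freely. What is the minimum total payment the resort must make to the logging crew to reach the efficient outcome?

193

Left alone the logging crew would choose level 3 (marginal profit stays positive).
Efficient level: k* = 2 (marginal profit ≥ marginal view damage through 2).
The resort must at least cover the logging crew's forgone profit from cutting 3→2: 193 = 193.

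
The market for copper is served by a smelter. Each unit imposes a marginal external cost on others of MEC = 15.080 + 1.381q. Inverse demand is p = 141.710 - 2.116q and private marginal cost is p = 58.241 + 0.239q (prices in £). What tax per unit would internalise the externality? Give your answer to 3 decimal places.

Social marginal cost = private MC + MEC = 73.321 + 1.620q.
Set SMC = demand: 73.321 + 1.620q = 141.710 - 2.116q → q* = 18.3054.
The Pigouvian tax equals MEC at q*: 15.080 + 1.381×18.3054 = 40.3598.

tax = £40.360 per unit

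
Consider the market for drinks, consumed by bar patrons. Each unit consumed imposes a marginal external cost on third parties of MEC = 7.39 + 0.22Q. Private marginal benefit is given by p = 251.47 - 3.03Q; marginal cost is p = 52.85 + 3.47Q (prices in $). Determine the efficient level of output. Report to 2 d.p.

Social marginal benefit = demand − MEC = 244.08 - 3.25Q.
Set SMB = MC: 244.08 - 3.25Q = 52.85 + 3.47Q → Q* = 28.4568.

Q* = 28.46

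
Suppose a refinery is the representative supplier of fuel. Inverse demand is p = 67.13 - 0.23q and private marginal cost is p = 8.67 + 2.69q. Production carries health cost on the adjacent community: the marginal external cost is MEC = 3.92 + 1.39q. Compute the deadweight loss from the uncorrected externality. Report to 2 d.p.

DWL = 116.93

Market equilibrium (private): 8.67 + 2.69q = 67.13 - 0.23q → q_m = 20.0205.
Social marginal cost = private MC + MEC = 12.59 + 4.08q.
Set SMC = demand: 12.59 + 4.08q = 67.13 - 0.23q → q* = 12.6543.
The loss is the area between SMC and demand from q* to q_m; with linear curves that's a triangle of height MEC(q_m).
DWL = ½ × 7.3662 × 31.7486 = 116.9333.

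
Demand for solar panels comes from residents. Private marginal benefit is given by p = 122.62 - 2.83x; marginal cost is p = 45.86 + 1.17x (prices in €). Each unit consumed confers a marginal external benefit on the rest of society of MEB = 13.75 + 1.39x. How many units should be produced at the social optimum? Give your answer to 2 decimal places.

x* = 34.68

Social marginal benefit = demand + MEB = 136.37 - 1.44x.
Set SMB = MC: 136.37 - 1.44x = 45.86 + 1.17x → x* = 34.6782.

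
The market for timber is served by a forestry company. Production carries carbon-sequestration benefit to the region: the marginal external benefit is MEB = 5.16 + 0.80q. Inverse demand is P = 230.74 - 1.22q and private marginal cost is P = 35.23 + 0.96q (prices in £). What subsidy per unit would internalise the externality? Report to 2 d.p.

Social marginal cost = private MC − MEB = 30.07 + 0.16q.
Set SMC = demand: 30.07 + 0.16q = 230.74 - 1.22q → q* = 145.4130.
The Pigouvian subsidy equals MEB at q*: 5.16 + 0.80×145.4130 = 121.4904.

subsidy = £121.49 per unit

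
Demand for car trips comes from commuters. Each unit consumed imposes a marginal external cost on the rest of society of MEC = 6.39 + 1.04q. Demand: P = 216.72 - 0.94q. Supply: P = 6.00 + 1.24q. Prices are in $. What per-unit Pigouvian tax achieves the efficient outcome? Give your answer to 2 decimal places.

tax = $72.38 per unit

Social marginal benefit = demand − MEC = 210.33 - 1.98q.
Set SMB = MC: 210.33 - 1.98q = 6.00 + 1.24q → q* = 63.4565.
The Pigouvian tax equals MEC at q*: 6.39 + 1.04×63.4565 = 72.3848.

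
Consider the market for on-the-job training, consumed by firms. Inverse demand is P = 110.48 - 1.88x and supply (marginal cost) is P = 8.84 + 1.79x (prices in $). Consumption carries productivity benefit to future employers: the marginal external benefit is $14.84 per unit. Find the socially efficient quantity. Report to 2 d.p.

Social marginal benefit = demand + MEB = 125.32 - 1.88x.
Set SMB = MC: 125.32 - 1.88x = 8.84 + 1.79x → x* = 31.7384.

x* = 31.74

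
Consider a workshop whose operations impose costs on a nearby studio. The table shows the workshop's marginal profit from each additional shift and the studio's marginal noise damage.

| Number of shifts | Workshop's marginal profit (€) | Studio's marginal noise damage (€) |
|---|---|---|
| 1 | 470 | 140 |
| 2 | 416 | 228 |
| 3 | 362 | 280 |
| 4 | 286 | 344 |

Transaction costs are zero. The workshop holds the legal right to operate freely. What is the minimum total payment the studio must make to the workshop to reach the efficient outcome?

Left alone the workshop would choose level 4 (marginal profit stays positive).
Efficient level: k* = 3 (marginal profit ≥ marginal noise damage through 3).
The studio must at least cover the workshop's forgone profit from cutting 4→3: 286 = 286.

€286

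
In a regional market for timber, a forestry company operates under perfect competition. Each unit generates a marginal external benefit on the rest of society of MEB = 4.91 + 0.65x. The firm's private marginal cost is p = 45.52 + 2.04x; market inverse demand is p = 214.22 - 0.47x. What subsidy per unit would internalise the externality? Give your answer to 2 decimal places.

Social marginal cost = private MC − MEB = 40.61 + 1.39x.
Set SMC = demand: 40.61 + 1.39x = 214.22 - 0.47x → x* = 93.3387.
The Pigouvian subsidy equals MEB at x*: 4.91 + 0.65×93.3387 = 65.5802.

subsidy = 65.58 per unit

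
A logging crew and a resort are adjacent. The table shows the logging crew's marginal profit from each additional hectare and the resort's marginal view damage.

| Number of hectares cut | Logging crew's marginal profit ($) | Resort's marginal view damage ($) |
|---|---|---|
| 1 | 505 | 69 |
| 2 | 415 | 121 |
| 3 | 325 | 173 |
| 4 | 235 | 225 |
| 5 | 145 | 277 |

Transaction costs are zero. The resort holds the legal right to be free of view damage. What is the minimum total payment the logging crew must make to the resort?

Efficient level: marginal profit ≥ marginal view damage through level 4, so k* = 4.
With the resort holding the right, the logging crew must at least compensate total damage at k*: 69 + 121 + 173 + 225 = 588.

$588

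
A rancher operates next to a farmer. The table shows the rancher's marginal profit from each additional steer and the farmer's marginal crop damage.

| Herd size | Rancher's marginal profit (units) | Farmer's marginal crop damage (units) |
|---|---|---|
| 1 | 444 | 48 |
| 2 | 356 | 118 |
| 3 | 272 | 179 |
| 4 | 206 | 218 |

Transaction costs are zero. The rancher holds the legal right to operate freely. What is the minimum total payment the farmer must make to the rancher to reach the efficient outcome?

206

Left alone the rancher would choose level 4 (marginal profit stays positive).
Efficient level: k* = 3 (marginal profit ≥ marginal crop damage through 3).
The farmer must at least cover the rancher's forgone profit from cutting 4→3: 206 = 206.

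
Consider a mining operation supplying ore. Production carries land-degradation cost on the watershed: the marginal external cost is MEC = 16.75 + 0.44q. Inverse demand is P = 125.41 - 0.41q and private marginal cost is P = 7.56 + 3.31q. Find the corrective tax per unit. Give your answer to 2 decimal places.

tax = 27.44 per unit

Social marginal cost = private MC + MEC = 24.31 + 3.75q.
Set SMC = demand: 24.31 + 3.75q = 125.41 - 0.41q → q* = 24.3029.
The Pigouvian tax equals MEC at q*: 16.75 + 0.44×24.3029 = 27.4433.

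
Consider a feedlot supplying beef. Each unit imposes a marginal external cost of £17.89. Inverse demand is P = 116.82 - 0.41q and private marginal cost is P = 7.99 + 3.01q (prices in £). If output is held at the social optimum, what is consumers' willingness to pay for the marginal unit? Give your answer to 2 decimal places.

P = £105.92

Social marginal cost = private MC + MEC = 25.88 + 3.01q.
Set SMC = demand: 25.88 + 3.01q = 116.82 - 0.41q → q* = 26.5906.
Consumer price on the demand curve at q*: 116.82 − 0.41×26.5906 = 105.9179.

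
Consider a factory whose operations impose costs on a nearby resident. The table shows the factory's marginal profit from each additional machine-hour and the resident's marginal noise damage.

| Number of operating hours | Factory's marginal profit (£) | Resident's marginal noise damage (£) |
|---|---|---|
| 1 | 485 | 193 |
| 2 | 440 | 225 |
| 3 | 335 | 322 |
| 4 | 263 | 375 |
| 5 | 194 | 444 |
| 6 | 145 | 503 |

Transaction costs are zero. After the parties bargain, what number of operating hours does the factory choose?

3

Bargaining reaches the level where marginal profit last exceeds marginal noise damage.
That holds through level 3 (335 ≥ 322) but not at 4 (263 < 375).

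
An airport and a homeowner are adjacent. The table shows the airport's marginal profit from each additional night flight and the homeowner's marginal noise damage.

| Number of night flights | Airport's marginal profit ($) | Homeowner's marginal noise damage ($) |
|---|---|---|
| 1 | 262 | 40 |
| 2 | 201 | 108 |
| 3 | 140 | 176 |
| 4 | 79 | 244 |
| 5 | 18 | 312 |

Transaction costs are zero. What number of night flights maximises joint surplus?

Bargaining reaches the level where marginal profit last exceeds marginal noise damage.
That holds through level 2 (201 ≥ 108) but not at 3 (140 < 176).

2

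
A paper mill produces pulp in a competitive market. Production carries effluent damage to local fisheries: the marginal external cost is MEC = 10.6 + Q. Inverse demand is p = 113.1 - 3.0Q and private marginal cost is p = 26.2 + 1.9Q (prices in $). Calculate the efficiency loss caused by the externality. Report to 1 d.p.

DWL = $68.0

Market equilibrium (private): 26.2 + 1.9Q = 113.1 - 3.0Q → Q_m = 17.7347.
Social marginal cost = private MC + MEC = 36.8 + 2.9Q.
Set SMC = demand: 36.8 + 2.9Q = 113.1 - 3.0Q → Q* = 12.9322.
The welfare-loss triangle has base |Q_m − Q*| and height MEC(Q_m) (the vertical gap between SMC and demand is zero at Q* and MEC at Q_m).
DWL = ½ × 4.8025 × 28.3347 = 68.0387.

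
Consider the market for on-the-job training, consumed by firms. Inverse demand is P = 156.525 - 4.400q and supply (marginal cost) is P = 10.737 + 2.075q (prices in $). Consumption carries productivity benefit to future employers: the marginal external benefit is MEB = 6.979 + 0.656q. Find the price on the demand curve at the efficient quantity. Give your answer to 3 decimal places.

Social marginal benefit = demand + MEB = 163.504 - 3.744q.
Set SMB = MC: 163.504 - 3.744q = 10.737 + 2.075q → q* = 26.2531.
Consumer price on the demand curve at q*: 156.525 − 4.400×26.2531 = 41.0114.

P = $41.011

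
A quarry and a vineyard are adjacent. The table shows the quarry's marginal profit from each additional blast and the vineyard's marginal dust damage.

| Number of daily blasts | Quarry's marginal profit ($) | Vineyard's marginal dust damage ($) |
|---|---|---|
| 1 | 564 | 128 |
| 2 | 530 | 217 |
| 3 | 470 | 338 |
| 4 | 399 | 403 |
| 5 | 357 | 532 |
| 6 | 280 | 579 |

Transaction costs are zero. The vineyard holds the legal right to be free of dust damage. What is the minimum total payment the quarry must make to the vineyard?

Efficient level: marginal profit ≥ marginal dust damage through level 3, so k* = 3.
With the vineyard holding the right, the quarry must at least compensate total damage at k*: 128 + 217 + 338 = 683.

$683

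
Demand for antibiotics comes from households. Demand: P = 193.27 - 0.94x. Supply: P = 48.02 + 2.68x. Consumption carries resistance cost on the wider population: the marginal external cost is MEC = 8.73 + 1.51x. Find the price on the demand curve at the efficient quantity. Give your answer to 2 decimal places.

Social marginal benefit = demand − MEC = 184.54 - 2.45x.
Set SMB = MC: 184.54 - 2.45x = 48.02 + 2.68x → x* = 26.6121.
Consumer price on the demand curve at x*: 193.27 − 0.94×26.6121 = 168.2546.

P = 168.25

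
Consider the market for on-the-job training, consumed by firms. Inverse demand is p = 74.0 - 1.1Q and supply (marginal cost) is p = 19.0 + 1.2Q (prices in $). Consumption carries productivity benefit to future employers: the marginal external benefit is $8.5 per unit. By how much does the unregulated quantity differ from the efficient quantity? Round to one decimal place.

Market equilibrium (private): 19.0 + 1.2Q = 74.0 - 1.1Q → Q_m = 23.9130.
Social marginal benefit = demand + MEB = 82.5 - 1.1Q.
Set SMB = MC: 82.5 - 1.1Q = 19.0 + 1.2Q → Q* = 27.6087.
Gap = |23.9130 − 27.6087| = 3.6957.

3.7 units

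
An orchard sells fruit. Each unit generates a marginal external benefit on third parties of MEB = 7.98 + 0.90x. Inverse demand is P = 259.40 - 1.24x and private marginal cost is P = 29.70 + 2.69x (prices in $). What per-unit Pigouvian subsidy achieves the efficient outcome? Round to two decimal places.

Social marginal cost = private MC − MEB = 21.72 + 1.79x.
Set SMC = demand: 21.72 + 1.79x = 259.40 - 1.24x → x* = 78.4422.
The Pigouvian subsidy equals MEB at x*: 7.98 + 0.90×78.4422 = 78.5780.

subsidy = $78.58 per unit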